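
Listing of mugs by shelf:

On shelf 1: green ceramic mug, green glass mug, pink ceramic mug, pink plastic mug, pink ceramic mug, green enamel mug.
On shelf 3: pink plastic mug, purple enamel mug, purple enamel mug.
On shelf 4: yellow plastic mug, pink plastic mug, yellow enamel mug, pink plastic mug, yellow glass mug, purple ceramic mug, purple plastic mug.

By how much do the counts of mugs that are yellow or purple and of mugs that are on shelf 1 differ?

1

mugs that are yellow or purple: 7. mugs on shelf 1: 6.
|7 − 6| = 7 − 6 = 1.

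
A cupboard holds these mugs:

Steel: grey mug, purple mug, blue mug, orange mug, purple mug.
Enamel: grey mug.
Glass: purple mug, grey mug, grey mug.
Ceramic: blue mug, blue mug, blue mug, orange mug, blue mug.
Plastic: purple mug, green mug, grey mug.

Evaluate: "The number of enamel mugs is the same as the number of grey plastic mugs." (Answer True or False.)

There is 1 enamel mug.
There is 1 grey plastic mug.
The claim requires 1 = 1, which holds.

True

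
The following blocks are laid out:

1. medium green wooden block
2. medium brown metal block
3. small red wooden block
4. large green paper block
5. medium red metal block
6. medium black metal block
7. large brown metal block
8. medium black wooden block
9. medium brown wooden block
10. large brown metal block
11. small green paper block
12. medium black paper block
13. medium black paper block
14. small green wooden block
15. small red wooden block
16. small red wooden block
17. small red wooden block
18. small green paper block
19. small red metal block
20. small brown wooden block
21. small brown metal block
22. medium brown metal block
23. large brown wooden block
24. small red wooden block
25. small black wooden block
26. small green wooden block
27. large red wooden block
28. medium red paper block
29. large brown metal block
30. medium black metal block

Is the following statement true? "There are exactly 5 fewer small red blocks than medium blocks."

True

small red blocks: 6.
medium blocks: 11.
The claim requires 11 − 6 (= 5) to equal 5, which holds.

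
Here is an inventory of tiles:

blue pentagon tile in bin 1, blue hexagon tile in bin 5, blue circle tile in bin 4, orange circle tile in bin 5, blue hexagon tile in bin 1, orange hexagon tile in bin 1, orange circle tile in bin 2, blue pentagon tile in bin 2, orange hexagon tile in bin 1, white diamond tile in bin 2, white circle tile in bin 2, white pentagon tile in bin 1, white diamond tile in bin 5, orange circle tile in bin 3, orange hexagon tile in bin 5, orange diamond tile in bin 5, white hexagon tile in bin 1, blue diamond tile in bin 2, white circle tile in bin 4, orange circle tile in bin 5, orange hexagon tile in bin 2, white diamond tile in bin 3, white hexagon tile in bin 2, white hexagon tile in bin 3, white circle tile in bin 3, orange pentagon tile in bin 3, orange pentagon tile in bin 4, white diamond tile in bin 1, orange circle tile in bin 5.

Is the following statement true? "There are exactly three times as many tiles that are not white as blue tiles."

There are 18 tiles that are not white.
There are 6 blue tiles.
The claim requires 18 = 3 × 6 = 18, which holds.

True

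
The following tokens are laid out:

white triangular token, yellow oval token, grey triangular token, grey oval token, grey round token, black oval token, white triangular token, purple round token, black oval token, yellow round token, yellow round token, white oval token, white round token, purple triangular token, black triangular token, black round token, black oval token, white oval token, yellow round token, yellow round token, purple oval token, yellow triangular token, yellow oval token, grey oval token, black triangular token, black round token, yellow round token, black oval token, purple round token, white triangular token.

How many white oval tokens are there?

2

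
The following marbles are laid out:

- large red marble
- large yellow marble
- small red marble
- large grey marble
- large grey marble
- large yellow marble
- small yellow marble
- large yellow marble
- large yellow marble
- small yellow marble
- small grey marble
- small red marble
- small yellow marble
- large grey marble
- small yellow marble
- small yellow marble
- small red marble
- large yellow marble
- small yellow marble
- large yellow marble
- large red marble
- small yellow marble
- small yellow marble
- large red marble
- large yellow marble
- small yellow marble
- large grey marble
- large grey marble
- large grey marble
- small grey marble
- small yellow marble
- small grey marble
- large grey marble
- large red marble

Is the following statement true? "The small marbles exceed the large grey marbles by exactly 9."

small marbles: 16.
large grey marbles: 7.
The claim requires 16 − 7 (= 9) to equal 9, which holds.

True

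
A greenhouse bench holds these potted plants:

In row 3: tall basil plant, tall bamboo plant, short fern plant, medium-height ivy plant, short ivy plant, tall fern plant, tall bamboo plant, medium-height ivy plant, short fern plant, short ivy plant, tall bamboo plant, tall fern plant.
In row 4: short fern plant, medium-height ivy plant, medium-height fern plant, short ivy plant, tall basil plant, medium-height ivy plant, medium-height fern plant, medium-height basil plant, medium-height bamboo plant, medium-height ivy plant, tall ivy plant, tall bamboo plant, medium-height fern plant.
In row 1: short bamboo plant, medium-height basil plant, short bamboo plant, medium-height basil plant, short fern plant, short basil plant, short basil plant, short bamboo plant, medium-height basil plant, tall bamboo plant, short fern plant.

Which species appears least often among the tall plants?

ivy

Counts by species (restricted to tall plants): bamboo 5, basil 2, fern 2, ivy 1.
The minimum is 1, held uniquely by ivy.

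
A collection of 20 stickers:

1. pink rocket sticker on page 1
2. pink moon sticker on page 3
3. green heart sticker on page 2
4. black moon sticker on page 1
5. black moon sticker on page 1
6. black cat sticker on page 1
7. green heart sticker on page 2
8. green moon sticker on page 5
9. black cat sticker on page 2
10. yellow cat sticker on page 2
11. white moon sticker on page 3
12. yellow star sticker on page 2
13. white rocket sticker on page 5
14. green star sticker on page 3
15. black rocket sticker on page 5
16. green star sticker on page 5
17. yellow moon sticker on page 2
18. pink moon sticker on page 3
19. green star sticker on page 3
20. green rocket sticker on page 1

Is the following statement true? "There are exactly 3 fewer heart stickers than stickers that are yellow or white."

|heart stickers| = 2.
|stickers that are yellow or white| = 5.
The claim requires 5 − 2 (= 3) to equal 3, which holds.

True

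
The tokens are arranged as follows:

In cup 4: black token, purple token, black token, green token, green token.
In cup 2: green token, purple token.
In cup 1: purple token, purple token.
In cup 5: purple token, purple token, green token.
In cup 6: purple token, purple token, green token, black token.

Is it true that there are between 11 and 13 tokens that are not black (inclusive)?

tokens that are not black: 13.
The claim requires 11 ≤ 13 ≤ 13, which holds.

True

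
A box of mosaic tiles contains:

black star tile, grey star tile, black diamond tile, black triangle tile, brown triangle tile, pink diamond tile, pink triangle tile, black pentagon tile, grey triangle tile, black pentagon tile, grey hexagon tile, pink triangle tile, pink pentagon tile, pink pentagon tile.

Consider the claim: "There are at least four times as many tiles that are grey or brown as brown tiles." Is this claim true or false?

tiles that are grey or brown: 4.
brown tiles: 1.
The claim requires 4 ≥ 4 × 1 = 4, which holds.

True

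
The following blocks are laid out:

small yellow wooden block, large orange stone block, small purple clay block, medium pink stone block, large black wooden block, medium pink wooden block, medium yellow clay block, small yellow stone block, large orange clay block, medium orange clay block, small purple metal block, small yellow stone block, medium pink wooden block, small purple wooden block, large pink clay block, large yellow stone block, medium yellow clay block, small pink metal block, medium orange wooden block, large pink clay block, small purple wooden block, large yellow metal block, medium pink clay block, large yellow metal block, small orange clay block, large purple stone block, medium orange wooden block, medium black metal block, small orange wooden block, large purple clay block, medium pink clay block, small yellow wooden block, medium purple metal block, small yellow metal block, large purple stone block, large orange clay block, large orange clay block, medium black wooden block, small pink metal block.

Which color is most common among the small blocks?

Counts by color (restricted to small blocks): yellow 5, purple 4, pink 2, orange 2.
The maximum is 5, held uniquely by yellow.

yellow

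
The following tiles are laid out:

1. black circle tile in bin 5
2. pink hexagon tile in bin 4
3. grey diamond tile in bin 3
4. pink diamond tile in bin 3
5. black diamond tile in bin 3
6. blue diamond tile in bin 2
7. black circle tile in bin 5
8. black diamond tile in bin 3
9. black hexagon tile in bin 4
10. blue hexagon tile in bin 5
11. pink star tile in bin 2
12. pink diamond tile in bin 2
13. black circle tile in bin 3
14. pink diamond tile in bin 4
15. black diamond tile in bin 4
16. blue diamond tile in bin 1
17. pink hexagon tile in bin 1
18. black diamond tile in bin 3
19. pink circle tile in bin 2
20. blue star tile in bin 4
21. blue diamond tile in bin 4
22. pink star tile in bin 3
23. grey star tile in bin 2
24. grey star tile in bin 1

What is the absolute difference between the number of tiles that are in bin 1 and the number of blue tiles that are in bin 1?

tiles in bin 1: 3. blue tiles in bin 1: 1.
|3 − 1| = 3 − 1 = 2.

2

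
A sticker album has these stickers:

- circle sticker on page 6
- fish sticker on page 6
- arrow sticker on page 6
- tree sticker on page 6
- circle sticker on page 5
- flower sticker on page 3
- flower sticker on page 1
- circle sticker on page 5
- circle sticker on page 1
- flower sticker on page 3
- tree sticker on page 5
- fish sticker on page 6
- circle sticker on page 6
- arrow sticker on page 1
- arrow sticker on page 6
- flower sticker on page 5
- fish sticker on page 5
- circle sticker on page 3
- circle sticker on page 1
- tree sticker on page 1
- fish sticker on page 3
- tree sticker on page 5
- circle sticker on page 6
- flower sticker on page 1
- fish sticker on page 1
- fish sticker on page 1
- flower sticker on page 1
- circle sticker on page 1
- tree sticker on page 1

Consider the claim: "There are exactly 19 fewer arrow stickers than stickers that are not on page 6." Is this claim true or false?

|arrow stickers| = 3.
|stickers that are not on page 6| = 21.
The claim requires 21 − 3 (= 18) to equal 19, which does not hold.

False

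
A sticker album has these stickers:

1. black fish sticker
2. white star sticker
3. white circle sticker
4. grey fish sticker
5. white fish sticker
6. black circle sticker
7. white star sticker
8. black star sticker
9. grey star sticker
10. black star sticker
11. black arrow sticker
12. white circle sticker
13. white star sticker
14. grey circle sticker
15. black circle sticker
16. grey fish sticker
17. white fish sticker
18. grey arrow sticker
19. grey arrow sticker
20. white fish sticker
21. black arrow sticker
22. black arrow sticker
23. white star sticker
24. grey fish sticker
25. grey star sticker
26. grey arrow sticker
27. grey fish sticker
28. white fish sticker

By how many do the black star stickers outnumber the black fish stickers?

black star stickers: 2.
black fish stickers: 1.
2 − 1 = 1.

1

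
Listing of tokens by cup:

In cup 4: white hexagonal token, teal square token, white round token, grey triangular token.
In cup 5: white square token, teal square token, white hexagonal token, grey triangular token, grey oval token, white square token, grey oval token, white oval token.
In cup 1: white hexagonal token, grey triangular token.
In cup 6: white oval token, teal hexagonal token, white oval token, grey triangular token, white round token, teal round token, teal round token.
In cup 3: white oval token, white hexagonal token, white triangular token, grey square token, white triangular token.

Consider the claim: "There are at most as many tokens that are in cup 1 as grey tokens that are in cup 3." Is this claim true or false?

There are 2 tokens in cup 1.
There is 1 grey token in cup 3.
The claim requires 2 ≤ 1, which does not hold.

False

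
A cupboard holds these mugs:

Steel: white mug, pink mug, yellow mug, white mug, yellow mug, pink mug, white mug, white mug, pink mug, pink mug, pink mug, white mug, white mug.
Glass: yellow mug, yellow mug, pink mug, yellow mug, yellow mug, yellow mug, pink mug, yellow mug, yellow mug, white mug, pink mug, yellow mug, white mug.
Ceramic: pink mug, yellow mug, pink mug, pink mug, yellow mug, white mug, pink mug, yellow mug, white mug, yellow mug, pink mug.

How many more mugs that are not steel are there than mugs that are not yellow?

mugs that are not steel: 24.
mugs that are not yellow: 23.
24 − 23 = 1.

1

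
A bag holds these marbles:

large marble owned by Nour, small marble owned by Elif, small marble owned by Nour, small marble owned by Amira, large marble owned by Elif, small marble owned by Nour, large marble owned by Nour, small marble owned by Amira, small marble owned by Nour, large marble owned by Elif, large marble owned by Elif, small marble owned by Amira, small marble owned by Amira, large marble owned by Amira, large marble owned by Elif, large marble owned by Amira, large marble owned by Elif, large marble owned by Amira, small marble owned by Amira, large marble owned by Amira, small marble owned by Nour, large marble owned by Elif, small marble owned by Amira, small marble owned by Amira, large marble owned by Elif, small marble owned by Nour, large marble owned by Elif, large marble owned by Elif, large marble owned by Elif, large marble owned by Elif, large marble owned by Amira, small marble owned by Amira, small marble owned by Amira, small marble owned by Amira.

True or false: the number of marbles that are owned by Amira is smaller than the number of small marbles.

Count of marbles owned by Amira: 15.
There are 16 small marbles.
The claim requires 15 < 16, which holds.

True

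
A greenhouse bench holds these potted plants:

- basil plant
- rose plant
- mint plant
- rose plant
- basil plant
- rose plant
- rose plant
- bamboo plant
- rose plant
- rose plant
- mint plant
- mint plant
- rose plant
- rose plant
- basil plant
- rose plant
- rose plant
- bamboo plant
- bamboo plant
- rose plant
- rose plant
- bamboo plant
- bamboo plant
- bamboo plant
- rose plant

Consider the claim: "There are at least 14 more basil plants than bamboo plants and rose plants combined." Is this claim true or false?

False

|basil plants| = 3.
bamboo plants: 6; rose plants: 13; combined: 6 + 13 = 19.
The claim requires 3 − 19 = -16 ≥ 14, which does not hold.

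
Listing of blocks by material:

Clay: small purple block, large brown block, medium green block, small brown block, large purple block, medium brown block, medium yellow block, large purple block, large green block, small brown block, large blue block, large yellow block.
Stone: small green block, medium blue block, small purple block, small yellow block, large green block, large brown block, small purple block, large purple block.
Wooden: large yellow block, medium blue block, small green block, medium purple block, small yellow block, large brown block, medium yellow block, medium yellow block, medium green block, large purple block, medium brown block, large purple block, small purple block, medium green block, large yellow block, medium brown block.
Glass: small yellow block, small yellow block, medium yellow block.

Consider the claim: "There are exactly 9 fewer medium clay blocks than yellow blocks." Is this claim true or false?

|medium clay blocks| = 3.
|yellow blocks| = 11.
The claim requires 11 − 3 (= 8) to equal 9, which does not hold.

False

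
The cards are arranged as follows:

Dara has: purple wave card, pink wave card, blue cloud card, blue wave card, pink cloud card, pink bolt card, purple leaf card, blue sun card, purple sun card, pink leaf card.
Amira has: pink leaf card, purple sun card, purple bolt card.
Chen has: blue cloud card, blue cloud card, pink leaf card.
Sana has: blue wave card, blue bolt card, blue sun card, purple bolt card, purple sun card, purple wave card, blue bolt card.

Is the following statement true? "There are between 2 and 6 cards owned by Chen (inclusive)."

True

|cards owned by Chen| = 3.
The claim requires 2 ≤ 3 ≤ 6, which holds.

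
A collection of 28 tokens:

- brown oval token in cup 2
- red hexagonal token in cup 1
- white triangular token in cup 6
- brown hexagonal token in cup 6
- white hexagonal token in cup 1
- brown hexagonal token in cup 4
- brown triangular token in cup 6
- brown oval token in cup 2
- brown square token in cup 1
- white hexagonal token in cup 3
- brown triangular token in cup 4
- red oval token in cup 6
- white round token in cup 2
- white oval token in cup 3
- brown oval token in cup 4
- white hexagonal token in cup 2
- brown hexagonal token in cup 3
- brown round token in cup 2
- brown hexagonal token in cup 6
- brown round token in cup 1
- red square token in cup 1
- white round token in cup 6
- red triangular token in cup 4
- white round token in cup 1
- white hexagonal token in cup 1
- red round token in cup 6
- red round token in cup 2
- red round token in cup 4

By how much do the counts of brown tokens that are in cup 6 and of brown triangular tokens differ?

brown tokens in cup 6: 3. brown triangular tokens: 2.
|3 − 2| = 3 − 2 = 1.

1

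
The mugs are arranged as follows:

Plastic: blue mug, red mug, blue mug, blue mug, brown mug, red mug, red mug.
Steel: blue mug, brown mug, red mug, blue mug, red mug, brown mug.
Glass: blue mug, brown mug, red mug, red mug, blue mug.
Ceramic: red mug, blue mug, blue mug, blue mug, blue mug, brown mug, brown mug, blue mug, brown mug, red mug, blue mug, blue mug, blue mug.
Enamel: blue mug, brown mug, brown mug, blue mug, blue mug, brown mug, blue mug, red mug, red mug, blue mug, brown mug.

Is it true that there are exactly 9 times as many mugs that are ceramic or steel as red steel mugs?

False

|mugs that are ceramic or steel| = 19.
|red steel mugs| = 2.
The claim requires 19 = 9 × 2 = 18, which does not hold.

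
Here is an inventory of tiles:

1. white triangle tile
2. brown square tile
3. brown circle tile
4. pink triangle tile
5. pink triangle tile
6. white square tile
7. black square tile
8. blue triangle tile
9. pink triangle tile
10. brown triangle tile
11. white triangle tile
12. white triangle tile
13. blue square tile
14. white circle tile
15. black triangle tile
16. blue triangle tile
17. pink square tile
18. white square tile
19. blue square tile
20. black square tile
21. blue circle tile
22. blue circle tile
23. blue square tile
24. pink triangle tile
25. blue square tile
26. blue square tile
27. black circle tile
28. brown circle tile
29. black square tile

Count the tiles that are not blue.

20

Total tiles: 29; with the excluded value: 9; remaining 29 − 9 = 20.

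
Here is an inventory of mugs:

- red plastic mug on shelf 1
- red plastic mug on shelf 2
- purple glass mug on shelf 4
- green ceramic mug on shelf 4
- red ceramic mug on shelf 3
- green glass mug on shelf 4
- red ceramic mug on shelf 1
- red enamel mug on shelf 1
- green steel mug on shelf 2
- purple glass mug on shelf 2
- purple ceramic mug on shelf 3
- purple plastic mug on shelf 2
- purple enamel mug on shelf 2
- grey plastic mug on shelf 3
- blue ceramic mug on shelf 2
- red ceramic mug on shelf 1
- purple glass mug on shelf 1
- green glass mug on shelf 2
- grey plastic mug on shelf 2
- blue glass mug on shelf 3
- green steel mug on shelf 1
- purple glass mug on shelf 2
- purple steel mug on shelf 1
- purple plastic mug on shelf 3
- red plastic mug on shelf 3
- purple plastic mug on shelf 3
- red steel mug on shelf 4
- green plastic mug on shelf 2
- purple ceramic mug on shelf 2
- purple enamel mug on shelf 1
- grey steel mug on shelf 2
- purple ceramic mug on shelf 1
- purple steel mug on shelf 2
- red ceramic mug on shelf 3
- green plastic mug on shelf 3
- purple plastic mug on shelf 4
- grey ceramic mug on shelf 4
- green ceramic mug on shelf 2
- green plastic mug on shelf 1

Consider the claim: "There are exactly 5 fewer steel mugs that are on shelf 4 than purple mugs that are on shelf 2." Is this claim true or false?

|steel mugs on shelf 4| = 1.
|purple mugs on shelf 2| = 6.
The claim requires 6 − 1 (= 5) to equal 5, which holds.

True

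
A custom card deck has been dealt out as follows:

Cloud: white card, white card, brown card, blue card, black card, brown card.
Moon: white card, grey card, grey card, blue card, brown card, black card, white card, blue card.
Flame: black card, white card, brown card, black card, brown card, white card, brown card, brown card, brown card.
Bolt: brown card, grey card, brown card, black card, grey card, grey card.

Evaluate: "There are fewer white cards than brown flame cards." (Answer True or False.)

|white cards| = 6.
|brown flame cards| = 5.
The claim requires 6 < 5, which does not hold.

False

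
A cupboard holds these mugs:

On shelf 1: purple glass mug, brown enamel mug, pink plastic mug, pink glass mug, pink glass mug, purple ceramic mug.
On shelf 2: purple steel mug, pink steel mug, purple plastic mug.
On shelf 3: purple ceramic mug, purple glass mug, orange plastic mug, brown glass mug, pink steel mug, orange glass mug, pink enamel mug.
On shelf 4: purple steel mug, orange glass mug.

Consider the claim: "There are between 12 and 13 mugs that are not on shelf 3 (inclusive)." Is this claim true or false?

|mugs that are not on shelf 3| = 11.
The claim requires 12 ≤ 11 ≤ 13, which does not hold.

False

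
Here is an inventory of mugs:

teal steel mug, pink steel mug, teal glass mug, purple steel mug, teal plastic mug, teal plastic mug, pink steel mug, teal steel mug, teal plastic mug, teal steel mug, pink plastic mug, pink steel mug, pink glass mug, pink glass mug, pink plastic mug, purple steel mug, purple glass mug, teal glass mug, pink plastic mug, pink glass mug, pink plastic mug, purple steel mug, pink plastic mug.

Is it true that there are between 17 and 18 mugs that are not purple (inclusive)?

False

There are 19 mugs that are not purple.
The claim requires 17 ≤ 19 ≤ 18, which does not hold.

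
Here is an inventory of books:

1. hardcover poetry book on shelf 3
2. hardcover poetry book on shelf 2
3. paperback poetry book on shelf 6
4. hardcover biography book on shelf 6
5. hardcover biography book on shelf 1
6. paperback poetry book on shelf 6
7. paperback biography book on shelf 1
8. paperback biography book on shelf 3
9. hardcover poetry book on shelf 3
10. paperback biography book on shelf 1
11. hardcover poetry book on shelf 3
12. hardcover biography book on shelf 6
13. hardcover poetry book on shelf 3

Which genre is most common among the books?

Counts by genre: poetry 7, biography 6.
The maximum is 7, held uniquely by poetry.

poetry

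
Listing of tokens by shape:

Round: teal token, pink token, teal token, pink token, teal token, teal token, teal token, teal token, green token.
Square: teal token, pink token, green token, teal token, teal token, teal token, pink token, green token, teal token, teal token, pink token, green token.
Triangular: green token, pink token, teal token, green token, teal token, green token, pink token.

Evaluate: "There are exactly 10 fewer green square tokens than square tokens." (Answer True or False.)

|green square tokens| = 3.
|square tokens| = 12.
The claim requires 12 − 3 (= 9) to equal 10, which does not hold.

False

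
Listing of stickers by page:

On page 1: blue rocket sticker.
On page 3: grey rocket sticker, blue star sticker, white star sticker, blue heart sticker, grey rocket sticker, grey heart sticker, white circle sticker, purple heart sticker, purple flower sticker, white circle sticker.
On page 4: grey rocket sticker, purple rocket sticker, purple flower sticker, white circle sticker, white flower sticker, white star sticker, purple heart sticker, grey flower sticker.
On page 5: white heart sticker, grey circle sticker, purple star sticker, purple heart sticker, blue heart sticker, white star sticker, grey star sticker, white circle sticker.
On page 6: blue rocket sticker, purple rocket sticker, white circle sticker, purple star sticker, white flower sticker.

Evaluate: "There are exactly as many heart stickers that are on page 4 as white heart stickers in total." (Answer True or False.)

True

There is 1 heart sticker on page 4.
There is 1 white heart sticker.
The claim requires 1 = 1, which holds.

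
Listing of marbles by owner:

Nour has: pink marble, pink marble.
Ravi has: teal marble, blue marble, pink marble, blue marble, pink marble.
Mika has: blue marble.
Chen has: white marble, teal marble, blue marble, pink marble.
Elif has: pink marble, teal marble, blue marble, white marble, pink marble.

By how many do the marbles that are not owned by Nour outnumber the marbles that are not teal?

1

marbles that are not owned by Nour: 15.
marbles that are not teal: 14.
15 − 14 = 1.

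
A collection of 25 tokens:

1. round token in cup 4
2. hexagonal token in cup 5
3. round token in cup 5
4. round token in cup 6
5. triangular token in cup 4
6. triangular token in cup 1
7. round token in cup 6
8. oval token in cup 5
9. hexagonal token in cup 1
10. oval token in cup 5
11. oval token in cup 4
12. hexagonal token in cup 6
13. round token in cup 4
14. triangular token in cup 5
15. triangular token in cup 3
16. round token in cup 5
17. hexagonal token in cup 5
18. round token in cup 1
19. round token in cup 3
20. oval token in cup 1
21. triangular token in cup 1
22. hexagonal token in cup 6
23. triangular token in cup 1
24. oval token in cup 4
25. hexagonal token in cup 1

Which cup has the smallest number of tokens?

Counts by cup: cup 5→7, cup 1→7, cup 4→5, cup 6→4, cup 3→2.
The minimum is 2, held uniquely by cup 3.

cup 3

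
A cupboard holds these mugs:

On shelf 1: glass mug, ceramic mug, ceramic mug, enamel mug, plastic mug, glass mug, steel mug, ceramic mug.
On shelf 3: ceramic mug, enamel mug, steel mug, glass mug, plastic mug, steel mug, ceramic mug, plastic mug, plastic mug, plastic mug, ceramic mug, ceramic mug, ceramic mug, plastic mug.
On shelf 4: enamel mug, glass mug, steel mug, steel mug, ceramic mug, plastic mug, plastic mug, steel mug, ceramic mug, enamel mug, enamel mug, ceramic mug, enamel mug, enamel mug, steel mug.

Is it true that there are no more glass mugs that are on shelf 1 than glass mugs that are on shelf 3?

|glass mugs on shelf 1| = 2.
|glass mugs on shelf 3| = 1.
The claim requires 2 ≤ 1, which does not hold.

False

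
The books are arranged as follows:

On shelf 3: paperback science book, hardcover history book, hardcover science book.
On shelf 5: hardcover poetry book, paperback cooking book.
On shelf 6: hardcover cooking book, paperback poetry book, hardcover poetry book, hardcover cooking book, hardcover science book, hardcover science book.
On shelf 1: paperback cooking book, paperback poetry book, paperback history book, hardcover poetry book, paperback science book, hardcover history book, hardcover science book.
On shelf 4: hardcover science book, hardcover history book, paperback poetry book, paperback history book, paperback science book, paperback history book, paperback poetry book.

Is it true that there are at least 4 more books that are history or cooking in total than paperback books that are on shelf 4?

True

|books that are history or cooking| = 10.
|paperback books on shelf 4| = 5.
The claim requires 10 − 5 = 5 ≥ 4, which holds.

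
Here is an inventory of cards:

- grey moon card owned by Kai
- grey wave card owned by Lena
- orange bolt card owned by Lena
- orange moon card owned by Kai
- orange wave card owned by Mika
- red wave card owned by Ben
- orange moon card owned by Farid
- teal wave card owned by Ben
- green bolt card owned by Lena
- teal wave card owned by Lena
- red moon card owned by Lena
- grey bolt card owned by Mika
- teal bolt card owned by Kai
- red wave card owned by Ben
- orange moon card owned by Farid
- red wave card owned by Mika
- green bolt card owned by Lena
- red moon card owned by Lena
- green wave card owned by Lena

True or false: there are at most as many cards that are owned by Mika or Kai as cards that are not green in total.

|cards owned by Mika or Kai| = 6.
|cards that are not green| = 16.
The claim requires 6 ≤ 16, which holds.

True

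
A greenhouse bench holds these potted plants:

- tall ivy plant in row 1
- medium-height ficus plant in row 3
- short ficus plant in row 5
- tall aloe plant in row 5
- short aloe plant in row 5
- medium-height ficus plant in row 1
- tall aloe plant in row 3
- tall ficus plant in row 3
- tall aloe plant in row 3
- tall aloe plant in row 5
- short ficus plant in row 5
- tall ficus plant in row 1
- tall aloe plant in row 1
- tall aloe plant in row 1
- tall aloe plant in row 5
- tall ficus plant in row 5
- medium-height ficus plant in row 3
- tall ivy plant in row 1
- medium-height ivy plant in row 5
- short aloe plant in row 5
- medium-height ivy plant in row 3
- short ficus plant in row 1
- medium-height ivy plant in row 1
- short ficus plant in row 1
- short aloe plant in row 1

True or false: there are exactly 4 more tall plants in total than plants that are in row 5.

False

There are 12 tall plants.
There are 9 plants in row 5.
The claim requires 12 − 9 (= 3) to equal 4, which does not hold.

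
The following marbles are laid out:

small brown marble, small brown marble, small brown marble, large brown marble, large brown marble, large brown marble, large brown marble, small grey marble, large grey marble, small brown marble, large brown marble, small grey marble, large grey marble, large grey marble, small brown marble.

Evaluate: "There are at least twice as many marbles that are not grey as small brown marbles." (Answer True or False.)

True

There are 10 marbles that are not grey.
There are 5 small brown marbles.
The claim requires 10 ≥ 2 × 5 = 10, which holds.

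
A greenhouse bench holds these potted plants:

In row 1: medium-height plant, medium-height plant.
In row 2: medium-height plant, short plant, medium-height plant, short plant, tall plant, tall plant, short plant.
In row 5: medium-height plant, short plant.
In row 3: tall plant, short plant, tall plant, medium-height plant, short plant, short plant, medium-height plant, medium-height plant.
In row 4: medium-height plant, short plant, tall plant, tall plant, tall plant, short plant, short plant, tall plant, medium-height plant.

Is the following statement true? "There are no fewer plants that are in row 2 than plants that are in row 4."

False

plants in row 2: 7.
plants in row 4: 9.
The claim requires 7 ≥ 9, which does not hold.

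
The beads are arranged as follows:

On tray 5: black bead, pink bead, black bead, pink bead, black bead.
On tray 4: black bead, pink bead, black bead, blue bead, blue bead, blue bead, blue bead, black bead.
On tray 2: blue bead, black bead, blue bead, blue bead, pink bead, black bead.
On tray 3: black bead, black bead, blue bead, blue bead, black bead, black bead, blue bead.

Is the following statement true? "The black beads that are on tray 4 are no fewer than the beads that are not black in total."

False

There are 3 black beads on tray 4.
There are 14 beads that are not black.
The claim requires 3 ≥ 14, which does not hold.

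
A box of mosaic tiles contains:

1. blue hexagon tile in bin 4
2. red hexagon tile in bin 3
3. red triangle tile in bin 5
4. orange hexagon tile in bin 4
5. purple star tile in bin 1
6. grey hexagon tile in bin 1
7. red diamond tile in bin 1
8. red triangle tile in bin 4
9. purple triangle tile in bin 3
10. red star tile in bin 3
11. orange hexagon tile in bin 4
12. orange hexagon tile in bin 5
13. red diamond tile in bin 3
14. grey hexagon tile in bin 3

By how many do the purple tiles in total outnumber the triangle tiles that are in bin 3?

1

purple tiles: 2.
triangle tiles in bin 3: 1.
2 − 1 = 1.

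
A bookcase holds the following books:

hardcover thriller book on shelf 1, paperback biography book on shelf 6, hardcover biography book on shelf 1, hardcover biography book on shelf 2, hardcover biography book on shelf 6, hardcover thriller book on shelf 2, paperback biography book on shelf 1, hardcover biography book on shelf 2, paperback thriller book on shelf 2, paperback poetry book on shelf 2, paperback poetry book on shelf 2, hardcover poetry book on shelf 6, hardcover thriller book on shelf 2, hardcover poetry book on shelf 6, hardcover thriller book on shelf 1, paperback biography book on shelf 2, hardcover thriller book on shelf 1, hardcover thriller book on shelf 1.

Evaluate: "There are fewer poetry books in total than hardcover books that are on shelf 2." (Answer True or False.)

poetry books: 4.
hardcover books on shelf 2: 4.
The claim requires 4 < 4, which does not hold.

False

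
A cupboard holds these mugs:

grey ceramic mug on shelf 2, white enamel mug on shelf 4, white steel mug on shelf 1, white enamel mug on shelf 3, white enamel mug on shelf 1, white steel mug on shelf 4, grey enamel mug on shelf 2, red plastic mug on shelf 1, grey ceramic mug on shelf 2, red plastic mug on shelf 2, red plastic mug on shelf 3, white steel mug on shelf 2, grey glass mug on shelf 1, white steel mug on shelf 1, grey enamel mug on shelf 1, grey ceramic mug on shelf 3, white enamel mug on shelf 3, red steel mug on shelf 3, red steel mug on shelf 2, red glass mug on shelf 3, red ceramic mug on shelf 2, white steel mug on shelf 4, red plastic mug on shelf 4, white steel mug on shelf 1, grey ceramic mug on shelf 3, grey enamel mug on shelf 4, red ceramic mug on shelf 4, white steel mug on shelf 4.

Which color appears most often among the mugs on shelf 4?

white

Counts by color (restricted to mugs on shelf 4): white 4, red 2, grey 1.
The maximum is 4, held uniquely by white.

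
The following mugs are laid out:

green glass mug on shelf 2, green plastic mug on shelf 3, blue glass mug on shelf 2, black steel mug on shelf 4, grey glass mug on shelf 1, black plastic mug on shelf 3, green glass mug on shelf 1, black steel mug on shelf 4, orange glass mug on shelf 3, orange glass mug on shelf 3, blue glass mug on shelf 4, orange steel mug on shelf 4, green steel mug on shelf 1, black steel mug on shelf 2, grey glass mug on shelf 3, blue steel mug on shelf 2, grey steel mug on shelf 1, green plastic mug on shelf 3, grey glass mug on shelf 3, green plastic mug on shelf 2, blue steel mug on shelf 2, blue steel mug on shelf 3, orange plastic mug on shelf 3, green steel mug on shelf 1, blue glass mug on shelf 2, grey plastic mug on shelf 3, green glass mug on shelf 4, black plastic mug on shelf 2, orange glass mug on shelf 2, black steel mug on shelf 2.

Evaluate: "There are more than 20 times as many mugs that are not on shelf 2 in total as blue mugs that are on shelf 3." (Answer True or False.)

False

mugs that are not on shelf 2: 20.
blue mugs on shelf 3: 1.
The claim requires 20 > 20 × 1 = 20, which does not hold.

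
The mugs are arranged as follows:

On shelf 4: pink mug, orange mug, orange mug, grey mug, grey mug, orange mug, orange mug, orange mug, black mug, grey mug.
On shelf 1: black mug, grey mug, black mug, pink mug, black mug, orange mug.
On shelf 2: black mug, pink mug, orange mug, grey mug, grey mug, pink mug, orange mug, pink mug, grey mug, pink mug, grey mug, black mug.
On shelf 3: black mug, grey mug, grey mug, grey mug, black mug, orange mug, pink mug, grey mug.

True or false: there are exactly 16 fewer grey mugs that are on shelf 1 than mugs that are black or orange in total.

True

|grey mugs on shelf 1| = 1.
|mugs that are black or orange| = 17.
The claim requires 17 − 1 (= 16) to equal 16, which holds.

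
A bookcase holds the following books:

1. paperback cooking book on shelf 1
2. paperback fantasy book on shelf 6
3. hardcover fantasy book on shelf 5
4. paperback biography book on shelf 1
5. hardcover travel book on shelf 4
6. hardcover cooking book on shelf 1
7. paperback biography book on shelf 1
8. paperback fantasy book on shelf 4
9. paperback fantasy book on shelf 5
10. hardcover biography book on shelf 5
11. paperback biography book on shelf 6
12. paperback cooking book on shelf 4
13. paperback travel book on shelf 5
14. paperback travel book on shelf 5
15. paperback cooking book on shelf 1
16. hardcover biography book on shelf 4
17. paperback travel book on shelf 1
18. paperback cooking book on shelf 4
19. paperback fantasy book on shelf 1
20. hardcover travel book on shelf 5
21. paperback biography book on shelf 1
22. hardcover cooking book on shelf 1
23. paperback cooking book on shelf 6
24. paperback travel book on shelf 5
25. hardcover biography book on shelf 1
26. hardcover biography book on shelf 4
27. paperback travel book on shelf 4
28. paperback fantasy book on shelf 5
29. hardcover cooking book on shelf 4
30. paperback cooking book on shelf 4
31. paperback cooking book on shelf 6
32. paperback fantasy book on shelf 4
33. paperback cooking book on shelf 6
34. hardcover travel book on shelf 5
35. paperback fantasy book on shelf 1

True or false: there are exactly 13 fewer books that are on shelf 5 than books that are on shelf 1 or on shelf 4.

False

books on shelf 5: 9.
books on shelf 1 or on shelf 4: 21.
The claim requires 21 − 9 (= 12) to equal 13, which does not hold.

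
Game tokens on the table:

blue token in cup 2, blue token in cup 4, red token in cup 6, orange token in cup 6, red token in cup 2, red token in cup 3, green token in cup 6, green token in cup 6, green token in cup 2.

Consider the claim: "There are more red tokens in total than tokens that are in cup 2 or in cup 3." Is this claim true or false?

False

There are 3 red tokens.
There are 4 tokens in cup 2 or in cup 3.
The claim requires 3 > 4, which does not hold.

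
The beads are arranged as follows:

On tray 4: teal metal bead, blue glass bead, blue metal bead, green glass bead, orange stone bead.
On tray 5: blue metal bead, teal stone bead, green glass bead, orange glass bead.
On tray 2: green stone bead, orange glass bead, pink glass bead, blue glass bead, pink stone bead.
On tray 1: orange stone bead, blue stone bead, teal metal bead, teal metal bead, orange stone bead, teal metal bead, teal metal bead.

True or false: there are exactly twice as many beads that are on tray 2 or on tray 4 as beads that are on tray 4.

|beads on tray 2 or on tray 4| = 10.
|beads on tray 4| = 5.
The claim requires 10 = 2 × 5 = 10, which holds.

True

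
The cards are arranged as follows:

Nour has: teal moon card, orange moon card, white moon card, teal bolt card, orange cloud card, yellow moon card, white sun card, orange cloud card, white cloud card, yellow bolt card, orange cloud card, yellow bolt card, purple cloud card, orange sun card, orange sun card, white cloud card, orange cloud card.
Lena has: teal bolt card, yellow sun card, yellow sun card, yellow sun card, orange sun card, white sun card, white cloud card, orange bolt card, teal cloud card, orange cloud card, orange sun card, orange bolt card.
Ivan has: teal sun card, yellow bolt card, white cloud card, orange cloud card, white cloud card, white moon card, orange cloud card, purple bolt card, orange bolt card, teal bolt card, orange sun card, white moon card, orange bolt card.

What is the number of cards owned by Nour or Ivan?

Ivan: 13; Nour: 17; together 13 + 17 = 30.

30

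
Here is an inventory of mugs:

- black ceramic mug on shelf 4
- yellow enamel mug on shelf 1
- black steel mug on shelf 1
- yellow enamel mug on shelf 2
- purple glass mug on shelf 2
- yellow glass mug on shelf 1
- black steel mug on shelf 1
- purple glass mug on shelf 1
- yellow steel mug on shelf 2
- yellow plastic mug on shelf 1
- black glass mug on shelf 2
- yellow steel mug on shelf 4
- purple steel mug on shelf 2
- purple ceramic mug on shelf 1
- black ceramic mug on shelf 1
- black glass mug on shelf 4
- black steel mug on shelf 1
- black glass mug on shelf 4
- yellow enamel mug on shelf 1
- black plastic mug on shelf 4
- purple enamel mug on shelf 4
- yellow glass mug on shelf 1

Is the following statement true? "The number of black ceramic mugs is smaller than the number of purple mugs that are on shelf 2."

False

black ceramic mugs: 2.
purple mugs on shelf 2: 2.
The claim requires 2 < 2, which does not hold.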